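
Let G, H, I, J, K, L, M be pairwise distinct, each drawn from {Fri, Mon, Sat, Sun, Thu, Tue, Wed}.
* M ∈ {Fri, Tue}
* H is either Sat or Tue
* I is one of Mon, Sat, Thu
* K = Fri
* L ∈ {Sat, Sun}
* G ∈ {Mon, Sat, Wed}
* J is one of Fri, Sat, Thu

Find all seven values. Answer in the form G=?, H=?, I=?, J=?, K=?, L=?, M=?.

K's domain is down to {Fri}, so K = Fri. Eliminate Fri elsewhere: J, M.
That leaves M = Tue. Strike Tue from H.
That leaves H = Sat. So G, I, J, L can't be Sat.
J's domain is down to {Thu}, so J = Thu. Eliminate Thu elsewhere: I.
L has just one choice, so L = Sun.
I must be Mon (only option left). So G can't be Mon.
G's domain is down to {Wed}, so G = Wed.

G=Wed, H=Sat, I=Mon, J=Thu, K=Fri, L=Sun, M=Tue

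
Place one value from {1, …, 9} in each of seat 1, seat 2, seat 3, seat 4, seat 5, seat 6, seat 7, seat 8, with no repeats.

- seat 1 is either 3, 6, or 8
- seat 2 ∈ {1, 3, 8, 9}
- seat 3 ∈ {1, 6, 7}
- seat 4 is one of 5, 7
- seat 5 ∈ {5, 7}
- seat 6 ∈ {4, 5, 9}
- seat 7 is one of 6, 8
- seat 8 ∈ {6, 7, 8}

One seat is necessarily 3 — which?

seat 1

The 8 variables draw from only 8 values {1, 3, 4, 5, 6, 7, 8, 9}, so each is used; only seat 6 can be 4, hence seat 6 = 4.
The 7 still-open variables draw from only 7 values {1, 3, 5, 6, 7, 8, 9}, so each is used; only seat 2 can be 9, hence seat 2 = 9.
Among the 6 still-open variables, 1 fits only seat 3 (and all 6 values in {1, 3, 5, 6, 7, 8} must be used), so seat 3 = 1.
The 5 still-open variables draw from only 5 values {3, 5, 6, 7, 8}, so each is used; only seat 1 can be 3, hence seat 1 = 3.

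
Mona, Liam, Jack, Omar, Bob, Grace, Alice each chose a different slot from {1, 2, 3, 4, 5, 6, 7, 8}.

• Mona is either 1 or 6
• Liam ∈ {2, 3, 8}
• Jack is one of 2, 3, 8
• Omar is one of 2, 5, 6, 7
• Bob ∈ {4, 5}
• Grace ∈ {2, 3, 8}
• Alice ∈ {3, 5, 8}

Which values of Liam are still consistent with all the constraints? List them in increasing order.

2, 3, 8

The 3 variables Liam, Jack, Grace are confined to {2, 3, 8}, which locks those values in; drop them from Omar, Alice.
Alice must be 5 (only option left). Strike 5 from Omar, Bob.
Bob must be 4 (only option left).
No further eliminations apply; Liam can still be any of 2, 3, 8.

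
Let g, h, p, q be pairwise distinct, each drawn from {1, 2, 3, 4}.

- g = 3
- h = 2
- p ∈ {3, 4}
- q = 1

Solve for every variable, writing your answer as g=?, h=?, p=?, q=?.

g has just one choice, so g = 3. So p can't be 3.
h's domain is down to {2}, so h = 2.
p has just one choice, so p = 4.
q has just one choice, so q = 1.

g=3, h=2, p=4, q=1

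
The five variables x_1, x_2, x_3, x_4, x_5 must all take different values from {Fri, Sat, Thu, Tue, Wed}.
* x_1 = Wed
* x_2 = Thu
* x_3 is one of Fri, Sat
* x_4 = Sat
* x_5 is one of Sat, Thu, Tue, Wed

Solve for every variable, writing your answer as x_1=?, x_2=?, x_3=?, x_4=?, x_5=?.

x_1=Wed, x_2=Thu, x_3=Fri, x_4=Sat, x_5=Tue

x_1 has just one choice, so x_1 = Wed. Strike Wed from x_5.
That leaves x_2 = Thu. Eliminate Thu elsewhere: x_5.
That leaves x_4 = Sat. Strike Sat from x_3, x_5.
x_5 must be Tue (only option left).
x_3's domain is down to {Fri}, so x_3 = Fri.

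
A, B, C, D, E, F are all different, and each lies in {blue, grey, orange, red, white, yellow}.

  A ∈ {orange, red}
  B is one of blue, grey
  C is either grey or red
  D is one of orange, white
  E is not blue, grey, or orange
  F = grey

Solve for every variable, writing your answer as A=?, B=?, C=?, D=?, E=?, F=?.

A=orange, B=blue, C=red, D=white, E=yellow, F=grey

F must be grey (only option left). Remove grey from B, C.
B must be blue (only option left).
C has just one choice, so C = red. So A, E can't be red.
A has just one choice, so A = orange. Strike orange from D.
D must be white (only option left). Remove white from E.
E's domain is down to {yellow}, so E = yellow.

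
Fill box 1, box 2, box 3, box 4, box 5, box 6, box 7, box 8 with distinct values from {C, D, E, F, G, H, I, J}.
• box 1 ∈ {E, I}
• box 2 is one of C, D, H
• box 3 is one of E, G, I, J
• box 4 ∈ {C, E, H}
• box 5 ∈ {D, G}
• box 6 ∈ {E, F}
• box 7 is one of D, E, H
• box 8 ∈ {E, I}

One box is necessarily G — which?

The 8 variables together cover exactly {C, D, E, F, G, H, I, J} — 8 values for 8 variables — and F appears only in box 6's list, so box 6 = F.
The 7 still-open variables together cover exactly {C, D, E, G, H, I, J} — 7 values for 7 variables — and J appears only in box 3's list, so box 3 = J.
Among the 6 still-open variables, G fits only box 5 (and all 6 values in {C, D, E, G, H, I} must be used), so box 5 = G.

box 5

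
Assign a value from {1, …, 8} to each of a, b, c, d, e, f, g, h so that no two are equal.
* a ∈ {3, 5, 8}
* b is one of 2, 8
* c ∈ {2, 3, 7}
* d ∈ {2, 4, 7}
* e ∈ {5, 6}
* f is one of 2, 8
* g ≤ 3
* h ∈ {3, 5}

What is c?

Among the 8 variables, 1 fits only g (and all 8 values in {1, 2, 3, 4, 5, 6, 7, 8} must be used), so g = 1.
The 7 still-open variables draw from only 7 values {2, 3, 4, 5, 6, 7, 8}, so each is used; only d can be 4, hence d = 4.
Among the 6 still-open variables, 6 fits only e (and all 6 values in {2, 3, 5, 6, 7, 8} must be used), so e = 6.
Among the 5 still-open variables, 7 fits only c (and all 5 values in {2, 3, 5, 7, 8} must be used), so c = 7.

7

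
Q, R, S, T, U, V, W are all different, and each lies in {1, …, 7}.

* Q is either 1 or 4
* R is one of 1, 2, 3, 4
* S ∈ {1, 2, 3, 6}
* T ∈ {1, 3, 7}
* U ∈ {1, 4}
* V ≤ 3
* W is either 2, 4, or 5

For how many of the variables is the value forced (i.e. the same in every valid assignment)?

3

The 7 variables draw from only 7 values {1, 2, 3, 4, 5, 6, 7}, so each is used; only W can be 5, hence W = 5.
Among the 6 still-open variables, 6 fits only S (and all 6 values in {1, 2, 3, 4, 6, 7} must be used), so S = 6.
The 5 still-open variables draw from only 5 values {1, 2, 3, 4, 7}, so each is used; only T can be 7, hence T = 7.
Q and U between them cover only {1, 4} — a naked pair. Remove those values from R, V.
Determined: S=6, T=7, W=5. The other variables each still have more than one consistent value. That makes 3.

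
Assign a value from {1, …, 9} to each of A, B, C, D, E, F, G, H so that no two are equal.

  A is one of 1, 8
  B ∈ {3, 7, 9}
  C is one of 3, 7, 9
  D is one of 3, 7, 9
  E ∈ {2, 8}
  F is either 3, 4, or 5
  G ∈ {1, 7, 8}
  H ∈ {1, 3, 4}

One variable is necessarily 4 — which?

H

The 8 variables together cover exactly {1, 2, 3, 4, 5, 7, 8, 9} — 8 values for 8 variables — and 2 appears only in E's list, so E = 2.
The 7 still-open variables draw from only 7 values {1, 3, 4, 5, 7, 8, 9}, so each is used; only F can be 5, hence F = 5.
The 6 still-open variables together cover exactly {1, 3, 4, 7, 8, 9} — 6 values for 6 variables — and 4 appears only in H's list, so H = 4.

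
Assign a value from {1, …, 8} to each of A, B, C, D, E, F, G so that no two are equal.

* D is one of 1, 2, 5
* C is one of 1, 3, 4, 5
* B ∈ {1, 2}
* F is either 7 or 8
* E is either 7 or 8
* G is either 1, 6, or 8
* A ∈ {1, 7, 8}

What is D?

E and F share exactly the 2 values {7, 8}; by pigeonhole those values go to them, so strike 7, 8 from A, G.
A has just one choice, so A = 1. Eliminate 1 elsewhere: B, C, D, G.
B must be 2 (only option left). Remove 2 from D.
So D = 5.

5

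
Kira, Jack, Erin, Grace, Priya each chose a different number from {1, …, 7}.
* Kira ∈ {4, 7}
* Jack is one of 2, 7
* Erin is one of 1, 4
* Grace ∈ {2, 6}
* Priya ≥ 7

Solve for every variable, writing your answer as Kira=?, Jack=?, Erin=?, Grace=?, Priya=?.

Priya's domain is down to {7}, so Priya = 7. Eliminate 7 elsewhere: Kira, Jack.
Kira must be 4 (only option left). Remove 4 from Erin.
Jack has just one choice, so Jack = 2. Remove 2 from Grace.
That leaves Erin = 1.
That leaves Grace = 6.

Kira=4, Jack=2, Erin=1, Grace=6, Priya=7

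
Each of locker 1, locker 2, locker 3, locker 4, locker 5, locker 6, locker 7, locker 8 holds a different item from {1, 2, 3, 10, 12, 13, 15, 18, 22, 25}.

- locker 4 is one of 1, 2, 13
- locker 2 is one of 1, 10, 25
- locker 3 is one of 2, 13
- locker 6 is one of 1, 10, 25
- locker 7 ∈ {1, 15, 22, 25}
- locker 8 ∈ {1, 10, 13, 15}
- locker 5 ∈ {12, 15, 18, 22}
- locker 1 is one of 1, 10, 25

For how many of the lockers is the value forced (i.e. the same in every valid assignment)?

locker 1, locker 2, locker 6 share exactly the 3 values {1, 10, 25}; by pigeonhole those values go to them, so strike 1, 10, 25 from locker 4, locker 7, locker 8.
locker 3 and locker 4 share exactly the 2 values {2, 13}; by pigeonhole those values go to them, so strike 2, 13 from locker 8.
locker 8 must be 15 (only option left). Eliminate 15 elsewhere: locker 5, locker 7.
That leaves locker 7 = 22. Remove 22 from locker 5.
Determined: locker 7=22, locker 8=15. The other lockers each still have more than one consistent value. That makes 2.

2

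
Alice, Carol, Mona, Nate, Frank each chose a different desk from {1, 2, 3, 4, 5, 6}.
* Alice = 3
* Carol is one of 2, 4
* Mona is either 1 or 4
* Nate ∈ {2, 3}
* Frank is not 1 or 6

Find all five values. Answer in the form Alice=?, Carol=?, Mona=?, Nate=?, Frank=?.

Alice must be 3 (only option left). Remove 3 from Nate, Frank.
Nate's domain is down to {2}, so Nate = 2. Eliminate 2 elsewhere: Carol, Frank.
Carol's domain is down to {4}, so Carol = 4. So Mona, Frank can't be 4.
Mona's domain is down to {1}, so Mona = 1.
That leaves Frank = 5.

Alice=3, Carol=4, Mona=1, Nate=2, Frank=5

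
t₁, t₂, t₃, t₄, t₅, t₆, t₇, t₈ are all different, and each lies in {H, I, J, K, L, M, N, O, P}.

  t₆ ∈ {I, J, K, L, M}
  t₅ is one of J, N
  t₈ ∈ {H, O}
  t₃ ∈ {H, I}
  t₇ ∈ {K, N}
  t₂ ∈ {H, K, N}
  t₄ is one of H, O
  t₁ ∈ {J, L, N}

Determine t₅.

J

The 8 variables together cover exactly {H, I, J, K, L, M, N, O} — 8 values for 8 variables — and M appears only in t₆'s list, so t₆ = M.
The 7 still-open variables together cover exactly {H, I, J, K, L, N, O} — 7 values for 7 variables — and I appears only in t₃'s list, so t₃ = I.
The 6 still-open variables together cover exactly {H, J, K, L, N, O} — 6 values for 6 variables — and L appears only in t₁'s list, so t₁ = L.
The 5 still-open variables together cover exactly {H, J, K, N, O} — 5 values for 5 variables — and J appears only in t₅'s list, so t₅ = J.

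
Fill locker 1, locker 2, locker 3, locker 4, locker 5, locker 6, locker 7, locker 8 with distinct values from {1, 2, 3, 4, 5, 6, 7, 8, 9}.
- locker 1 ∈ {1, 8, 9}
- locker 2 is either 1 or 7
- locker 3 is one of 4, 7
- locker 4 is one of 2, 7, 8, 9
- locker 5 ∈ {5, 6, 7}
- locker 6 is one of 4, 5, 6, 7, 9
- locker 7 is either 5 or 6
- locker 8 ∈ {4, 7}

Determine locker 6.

9

Among the 8 variables, 2 fits only locker 4 (and all 8 values in {1, 2, 4, 5, 6, 7, 8, 9} must be used), so locker 4 = 2.
Among the 7 still-open variables, 8 fits only locker 1 (and all 7 values in {1, 4, 5, 6, 7, 8, 9} must be used), so locker 1 = 8.
The 6 still-open variables draw from only 6 values {1, 4, 5, 6, 7, 9}, so each is used; only locker 2 can be 1, hence locker 2 = 1.
The 5 still-open variables draw from only 5 values {4, 5, 6, 7, 9}, so each is used; only locker 6 can be 9, hence locker 6 = 9.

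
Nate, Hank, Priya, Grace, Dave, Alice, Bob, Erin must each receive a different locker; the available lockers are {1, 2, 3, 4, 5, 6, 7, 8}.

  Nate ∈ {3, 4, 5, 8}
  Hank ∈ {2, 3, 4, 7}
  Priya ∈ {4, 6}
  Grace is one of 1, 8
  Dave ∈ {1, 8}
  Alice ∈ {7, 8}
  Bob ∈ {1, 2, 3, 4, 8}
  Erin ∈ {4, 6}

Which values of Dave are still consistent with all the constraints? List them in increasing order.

1, 8

Among the 8 variables, 5 fits only Nate (and all 8 values in {1, 2, 3, 4, 5, 6, 7, 8} must be used), so Nate = 5.
The 2 variables Priya and Erin are confined to {4, 6}, which locks those values in; drop them from Hank, Bob.
The 2 variables Grace and Dave are confined to {1, 8}, which locks those values in; drop them from Alice, Bob.
Alice has just one choice, so Alice = 7. So Hank can't be 7.
No further eliminations apply; Dave can still be any of 1, 8.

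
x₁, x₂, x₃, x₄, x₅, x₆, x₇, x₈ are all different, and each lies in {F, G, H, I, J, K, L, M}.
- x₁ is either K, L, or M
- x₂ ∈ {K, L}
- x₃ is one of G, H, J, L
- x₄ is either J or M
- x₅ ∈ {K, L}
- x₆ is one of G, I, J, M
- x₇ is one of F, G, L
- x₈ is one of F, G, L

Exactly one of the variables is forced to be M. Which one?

x₁

Among the 8 variables, H fits only x₃ (and all 8 values in {F, G, H, I, J, K, L, M} must be used), so x₃ = H.
The 7 still-open variables draw from only 7 values {F, G, I, J, K, L, M}, so each is used; only x₆ can be I, hence x₆ = I.
The 6 still-open variables draw from only 6 values {F, G, J, K, L, M}, so each is used; only x₄ can be J, hence x₄ = J.
The 5 still-open variables together cover exactly {F, G, K, L, M} — 5 values for 5 variables — and M appears only in x₁'s list, so x₁ = M.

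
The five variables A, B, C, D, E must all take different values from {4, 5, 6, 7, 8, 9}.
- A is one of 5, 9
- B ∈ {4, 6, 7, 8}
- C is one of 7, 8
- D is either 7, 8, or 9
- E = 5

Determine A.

E must be 5 (only option left). Eliminate 5 elsewhere: A.
So A = 9.

9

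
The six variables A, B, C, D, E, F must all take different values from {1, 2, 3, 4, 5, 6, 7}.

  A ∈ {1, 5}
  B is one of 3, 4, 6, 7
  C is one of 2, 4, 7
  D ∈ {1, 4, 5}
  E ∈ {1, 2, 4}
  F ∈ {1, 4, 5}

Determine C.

A, D, F between them cover only {1, 4, 5} — a naked triple. Remove those values from B, C, E.
E has just one choice, so E = 2. Strike 2 from C.
So C = 7.

7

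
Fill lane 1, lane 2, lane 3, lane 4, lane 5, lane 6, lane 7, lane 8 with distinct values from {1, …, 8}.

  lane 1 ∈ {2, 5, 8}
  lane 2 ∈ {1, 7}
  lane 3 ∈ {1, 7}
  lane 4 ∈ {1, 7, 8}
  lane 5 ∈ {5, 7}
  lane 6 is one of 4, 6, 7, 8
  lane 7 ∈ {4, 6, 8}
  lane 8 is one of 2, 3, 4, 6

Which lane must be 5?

lane 5

The 8 variables together cover exactly {1, 2, 3, 4, 5, 6, 7, 8} — 8 values for 8 variables — and 3 appears only in lane 8's list, so lane 8 = 3.
The 7 still-open variables draw from only 7 values {1, 2, 4, 5, 6, 7, 8}, so each is used; only lane 1 can be 2, hence lane 1 = 2.
The 6 still-open variables draw from only 6 values {1, 4, 5, 6, 7, 8}, so each is used; only lane 5 can be 5, hence lane 5 = 5.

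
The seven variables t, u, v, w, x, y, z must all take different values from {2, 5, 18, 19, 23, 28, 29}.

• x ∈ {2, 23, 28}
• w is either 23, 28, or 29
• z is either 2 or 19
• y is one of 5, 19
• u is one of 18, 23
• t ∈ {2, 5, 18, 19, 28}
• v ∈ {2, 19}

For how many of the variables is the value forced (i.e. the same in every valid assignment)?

2

Among the 7 variables, 29 fits only w (and all 7 values in {2, 5, 18, 19, 23, 28, 29} must be used), so w = 29.
v and z between them cover only {2, 19} — a naked pair. Remove those values from t, x, y.
y's domain is down to {5}, so y = 5. Strike 5 from t.
Determined: w=29, y=5. The other variables each still have more than one consistent value. That makes 2.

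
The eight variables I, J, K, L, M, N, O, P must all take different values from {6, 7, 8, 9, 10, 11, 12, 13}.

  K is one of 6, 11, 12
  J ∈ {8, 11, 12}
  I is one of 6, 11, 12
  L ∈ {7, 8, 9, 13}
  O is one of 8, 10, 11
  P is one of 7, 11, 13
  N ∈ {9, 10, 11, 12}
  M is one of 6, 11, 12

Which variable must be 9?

N

I, K, M share exactly the 3 values {6, 11, 12}; by pigeonhole those values go to them, so strike 6, 11, 12 from J, N, O, P.
J's domain is down to {8}, so J = 8. Remove 8 from L, O.
O has just one choice, so O = 10. Eliminate 10 elsewhere: N.
So 9 goes to N.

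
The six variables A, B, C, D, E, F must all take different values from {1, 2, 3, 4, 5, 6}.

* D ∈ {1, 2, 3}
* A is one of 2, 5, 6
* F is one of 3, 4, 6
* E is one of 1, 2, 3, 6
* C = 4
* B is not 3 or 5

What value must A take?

C must be 4 (only option left). Remove 4 from B, F.
The 5 still-open variables together cover exactly {1, 2, 3, 5, 6} — 5 values for 5 variables — and 5 appears only in A's list, so A = 5.

5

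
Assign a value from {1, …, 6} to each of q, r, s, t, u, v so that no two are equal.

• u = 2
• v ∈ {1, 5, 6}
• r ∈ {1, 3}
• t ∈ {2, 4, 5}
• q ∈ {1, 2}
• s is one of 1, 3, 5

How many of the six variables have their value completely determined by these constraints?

6

u has just one choice, so u = 2. So q, t can't be 2.
q must be 1 (only option left). Remove 1 from r, s, v.
r's domain is down to {3}, so r = 3. Eliminate 3 elsewhere: s.
s's domain is down to {5}, so s = 5. Remove 5 from t, v.
t has just one choice, so t = 4.
That leaves v = 6.
Every variable is fixed: q=1, r=3, s=5, t=4, u=2, v=6. That makes 6.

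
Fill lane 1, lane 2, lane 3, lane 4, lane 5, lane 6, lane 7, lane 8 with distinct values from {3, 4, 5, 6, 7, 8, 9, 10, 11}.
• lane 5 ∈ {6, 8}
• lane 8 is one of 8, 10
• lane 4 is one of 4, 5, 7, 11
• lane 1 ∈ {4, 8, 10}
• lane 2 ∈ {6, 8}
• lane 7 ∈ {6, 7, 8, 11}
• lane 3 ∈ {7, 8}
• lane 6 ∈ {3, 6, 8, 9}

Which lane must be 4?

lane 2 and lane 5 share exactly the 2 values {6, 8}; by pigeonhole those values go to them, so strike 6, 8 from lane 1, lane 3, lane 6, lane 7, lane 8.
lane 3 must be 7 (only option left). Strike 7 from lane 4, lane 7.
lane 7 must be 11 (only option left). Strike 11 from lane 4.
lane 8's domain is down to {10}, so lane 8 = 10. So lane 1 can't be 10.
So 4 goes to lane 1.

lane 1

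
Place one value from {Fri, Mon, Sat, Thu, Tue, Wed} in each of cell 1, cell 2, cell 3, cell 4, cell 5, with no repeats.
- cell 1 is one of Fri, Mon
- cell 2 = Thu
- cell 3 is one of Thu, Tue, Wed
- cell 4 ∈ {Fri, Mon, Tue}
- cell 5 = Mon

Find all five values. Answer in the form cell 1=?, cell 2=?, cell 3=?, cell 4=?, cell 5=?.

cell 1=Fri, cell 2=Thu, cell 3=Wed, cell 4=Tue, cell 5=Mon

cell 2's domain is down to {Thu}, so cell 2 = Thu. So cell 3 can't be Thu.
cell 5's domain is down to {Mon}, so cell 5 = Mon. Remove Mon from cell 1, cell 4.
That leaves cell 1 = Fri. Strike Fri from cell 4.
cell 4's domain is down to {Tue}, so cell 4 = Tue. Eliminate Tue elsewhere: cell 3.
That leaves cell 3 = Wed.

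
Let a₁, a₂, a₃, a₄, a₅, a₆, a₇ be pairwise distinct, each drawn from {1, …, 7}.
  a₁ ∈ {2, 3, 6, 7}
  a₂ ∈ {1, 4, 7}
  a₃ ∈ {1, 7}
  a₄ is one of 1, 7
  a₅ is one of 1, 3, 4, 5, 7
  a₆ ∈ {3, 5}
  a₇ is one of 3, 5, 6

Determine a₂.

The 7 variables together cover exactly {1, 2, 3, 4, 5, 6, 7} — 7 values for 7 variables — and 2 appears only in a₁'s list, so a₁ = 2.
Among the 6 still-open variables, 6 fits only a₇ (and all 6 values in {1, 3, 4, 5, 6, 7} must be used), so a₇ = 6.
a₃ and a₄ share exactly the 2 values {1, 7}; by pigeonhole those values go to them, so strike 1, 7 from a₂, a₅.
So a₂ = 4.

4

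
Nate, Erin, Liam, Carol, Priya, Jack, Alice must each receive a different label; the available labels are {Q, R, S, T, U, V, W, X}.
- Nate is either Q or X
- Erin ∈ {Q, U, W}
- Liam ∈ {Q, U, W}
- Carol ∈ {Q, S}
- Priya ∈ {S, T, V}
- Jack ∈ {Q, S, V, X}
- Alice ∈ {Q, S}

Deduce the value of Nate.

The 7 variables draw from only 7 values {Q, S, T, U, V, W, X}, so each is used; only Priya can be T, hence Priya = T.
Among the 6 still-open variables, V fits only Jack (and all 6 values in {Q, S, U, V, W, X} must be used), so Jack = V.
Among the 5 still-open variables, X fits only Nate (and all 5 values in {Q, S, U, W, X} must be used), so Nate = X.

X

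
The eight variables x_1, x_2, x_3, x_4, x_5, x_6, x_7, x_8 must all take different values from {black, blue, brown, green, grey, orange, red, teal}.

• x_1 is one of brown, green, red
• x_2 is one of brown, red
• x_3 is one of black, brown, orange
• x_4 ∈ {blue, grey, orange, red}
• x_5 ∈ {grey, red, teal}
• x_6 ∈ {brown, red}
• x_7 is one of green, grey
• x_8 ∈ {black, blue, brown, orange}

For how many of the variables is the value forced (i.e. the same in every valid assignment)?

3

Among the 8 variables, teal fits only x_5 (and all 8 values in {black, blue, brown, green, grey, orange, red, teal} must be used), so x_5 = teal.
The 2 variables x_2 and x_6 are confined to {brown, red}, which locks those values in; drop them from x_1, x_3, x_4, x_8.
x_1 has just one choice, so x_1 = green. So x_7 can't be green.
x_7's domain is down to {grey}, so x_7 = grey. Remove grey from x_4.
Determined: x_1=green, x_5=teal, x_7=grey. The other variables each still have more than one consistent value. That makes 3.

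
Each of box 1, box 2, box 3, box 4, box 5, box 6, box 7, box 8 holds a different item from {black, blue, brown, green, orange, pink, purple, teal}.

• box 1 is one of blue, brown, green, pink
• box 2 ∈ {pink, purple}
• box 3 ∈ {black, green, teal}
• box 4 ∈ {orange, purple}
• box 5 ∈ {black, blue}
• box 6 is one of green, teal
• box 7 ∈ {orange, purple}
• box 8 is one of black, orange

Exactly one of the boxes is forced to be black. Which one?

box 8

The 8 variables draw from only 8 values {black, blue, brown, green, orange, pink, purple, teal}, so each is used; only box 1 can be brown, hence box 1 = brown.
Among the 7 still-open variables, blue fits only box 5 (and all 7 values in {black, blue, green, orange, pink, purple, teal} must be used), so box 5 = blue.
The 6 still-open variables draw from only 6 values {black, green, orange, pink, purple, teal}, so each is used; only box 2 can be pink, hence box 2 = pink.
The 2 variables box 4 and box 7 are confined to {orange, purple}, which locks those values in; drop them from box 8.
So black goes to box 8.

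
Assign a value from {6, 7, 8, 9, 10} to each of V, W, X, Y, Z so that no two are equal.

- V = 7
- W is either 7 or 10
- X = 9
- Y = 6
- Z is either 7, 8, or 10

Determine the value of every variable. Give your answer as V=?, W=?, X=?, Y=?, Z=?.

V must be 7 (only option left). Eliminate 7 elsewhere: W, Z.
W must be 10 (only option left). Remove 10 from Z.
That leaves X = 9.
Y must be 6 (only option left).
That leaves Z = 8.

V=7, W=10, X=9, Y=6, Z=8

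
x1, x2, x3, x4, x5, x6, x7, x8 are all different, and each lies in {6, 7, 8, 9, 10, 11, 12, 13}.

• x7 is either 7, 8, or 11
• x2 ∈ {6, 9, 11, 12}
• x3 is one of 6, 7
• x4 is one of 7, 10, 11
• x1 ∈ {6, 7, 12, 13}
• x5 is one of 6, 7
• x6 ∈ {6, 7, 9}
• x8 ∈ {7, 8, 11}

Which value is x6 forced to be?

9

Among the 8 variables, 10 fits only x4 (and all 8 values in {6, 7, 8, 9, 10, 11, 12, 13} must be used), so x4 = 10.
The 7 still-open variables draw from only 7 values {6, 7, 8, 9, 11, 12, 13}, so each is used; only x1 can be 13, hence x1 = 13.
The 6 still-open variables together cover exactly {6, 7, 8, 9, 11, 12} — 6 values for 6 variables — and 12 appears only in x2's list, so x2 = 12.
The 5 still-open variables draw from only 5 values {6, 7, 8, 9, 11}, so each is used; only x6 can be 9, hence x6 = 9.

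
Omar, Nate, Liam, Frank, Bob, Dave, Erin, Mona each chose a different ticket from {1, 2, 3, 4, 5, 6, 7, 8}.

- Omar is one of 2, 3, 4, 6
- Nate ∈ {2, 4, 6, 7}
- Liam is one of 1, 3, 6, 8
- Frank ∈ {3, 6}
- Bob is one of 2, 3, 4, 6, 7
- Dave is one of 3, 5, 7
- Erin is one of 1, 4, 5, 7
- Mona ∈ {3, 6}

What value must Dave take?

Among the 8 variables, 8 fits only Liam (and all 8 values in {1, 2, 3, 4, 5, 6, 7, 8} must be used), so Liam = 8.
The 7 still-open variables together cover exactly {1, 2, 3, 4, 5, 6, 7} — 7 values for 7 variables — and 1 appears only in Erin's list, so Erin = 1.
Among the 6 still-open variables, 5 fits only Dave (and all 6 values in {2, 3, 4, 5, 6, 7} must be used), so Dave = 5.

5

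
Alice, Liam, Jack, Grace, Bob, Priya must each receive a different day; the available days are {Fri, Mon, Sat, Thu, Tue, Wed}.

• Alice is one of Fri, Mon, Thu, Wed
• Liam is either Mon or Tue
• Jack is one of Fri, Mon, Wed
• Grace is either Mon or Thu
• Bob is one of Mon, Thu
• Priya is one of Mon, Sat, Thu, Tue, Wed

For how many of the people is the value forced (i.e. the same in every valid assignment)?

2

The 6 variables together cover exactly {Fri, Mon, Sat, Thu, Tue, Wed} — 6 values for 6 variables — and Sat appears only in Priya's list, so Priya = Sat.
Among the 5 still-open variables, Tue fits only Liam (and all 5 values in {Fri, Mon, Thu, Tue, Wed} must be used), so Liam = Tue.
Grace and Bob share exactly the 2 values {Mon, Thu}; by pigeonhole those values go to them, so strike Mon, Thu from Alice, Jack.
Determined: Liam=Tue, Priya=Sat. The other people each still have more than one consistent value. That makes 2.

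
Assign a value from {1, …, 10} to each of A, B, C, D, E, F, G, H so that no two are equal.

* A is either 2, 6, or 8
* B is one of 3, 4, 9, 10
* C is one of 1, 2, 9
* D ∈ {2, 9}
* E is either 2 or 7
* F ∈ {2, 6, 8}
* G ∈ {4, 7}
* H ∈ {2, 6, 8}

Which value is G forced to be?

4

The 3 variables A, F, H are confined to {2, 6, 8}, which locks those values in; drop them from C, D, E.
D must be 9 (only option left). So B, C can't be 9.
E must be 7 (only option left). Eliminate 7 elsewhere: G.
So G = 4.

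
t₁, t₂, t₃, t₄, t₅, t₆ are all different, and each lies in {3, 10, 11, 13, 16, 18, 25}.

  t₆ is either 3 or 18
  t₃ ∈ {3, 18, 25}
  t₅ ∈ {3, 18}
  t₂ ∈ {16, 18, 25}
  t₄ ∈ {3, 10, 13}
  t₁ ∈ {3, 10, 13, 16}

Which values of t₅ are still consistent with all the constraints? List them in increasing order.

3, 18

The 2 variables t₅ and t₆ are confined to {3, 18}, which locks those values in; drop them from t₁, t₂, t₃, t₄.
t₃ must be 25 (only option left). Eliminate 25 elsewhere: t₂.
t₂ has just one choice, so t₂ = 16. Eliminate 16 elsewhere: t₁.
No further eliminations apply; t₅ can still be any of 3, 18.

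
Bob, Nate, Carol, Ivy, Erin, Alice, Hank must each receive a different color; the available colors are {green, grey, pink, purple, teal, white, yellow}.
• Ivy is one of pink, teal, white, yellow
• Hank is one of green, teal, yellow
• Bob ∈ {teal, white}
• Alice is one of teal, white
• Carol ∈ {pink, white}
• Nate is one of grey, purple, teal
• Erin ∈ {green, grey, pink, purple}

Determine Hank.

Bob and Alice share exactly the 2 values {teal, white}; by pigeonhole those values go to them, so strike teal, white from Nate, Carol, Ivy, Hank.
Carol's domain is down to {pink}, so Carol = pink. Remove pink from Ivy, Erin.
Ivy's domain is down to {yellow}, so Ivy = yellow. Strike yellow from Hank.
So Hank = green.

green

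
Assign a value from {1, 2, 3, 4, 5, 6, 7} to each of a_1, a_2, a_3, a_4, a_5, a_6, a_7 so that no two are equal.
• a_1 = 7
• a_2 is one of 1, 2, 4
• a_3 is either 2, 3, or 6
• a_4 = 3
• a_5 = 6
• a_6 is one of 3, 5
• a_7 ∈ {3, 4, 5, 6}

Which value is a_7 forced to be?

a_1 has just one choice, so a_1 = 7.
a_4 must be 3 (only option left). Remove 3 from a_3, a_6, a_7.
a_5 has just one choice, so a_5 = 6. So a_3, a_7 can't be 6.
a_6's domain is down to {5}, so a_6 = 5. Eliminate 5 elsewhere: a_7.
So a_7 = 4.

4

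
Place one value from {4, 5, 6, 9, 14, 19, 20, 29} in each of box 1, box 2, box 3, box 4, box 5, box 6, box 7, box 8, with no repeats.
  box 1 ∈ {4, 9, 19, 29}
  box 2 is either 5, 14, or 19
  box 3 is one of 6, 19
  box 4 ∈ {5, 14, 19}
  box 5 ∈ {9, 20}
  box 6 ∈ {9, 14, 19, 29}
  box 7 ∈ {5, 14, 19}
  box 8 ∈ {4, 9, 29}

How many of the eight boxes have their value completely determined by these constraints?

2

The 8 variables together cover exactly {4, 5, 6, 9, 14, 19, 20, 29} — 8 values for 8 variables — and 6 appears only in box 3's list, so box 3 = 6.
The 7 still-open variables draw from only 7 values {4, 5, 9, 14, 19, 20, 29}, so each is used; only box 5 can be 20, hence box 5 = 20.
The 3 variables box 2, box 4, box 7 are confined to {5, 14, 19}, which locks those values in; drop them from box 1, box 6.
Determined: box 3=6, box 5=20. The other boxes each still have more than one consistent value. That makes 2.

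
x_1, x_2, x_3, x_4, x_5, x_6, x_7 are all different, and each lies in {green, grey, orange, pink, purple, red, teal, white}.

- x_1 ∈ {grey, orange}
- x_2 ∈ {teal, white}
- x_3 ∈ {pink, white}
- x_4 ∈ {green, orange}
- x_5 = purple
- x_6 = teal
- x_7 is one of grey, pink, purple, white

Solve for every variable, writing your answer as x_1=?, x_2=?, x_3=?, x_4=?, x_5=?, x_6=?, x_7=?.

x_1=orange, x_2=white, x_3=pink, x_4=green, x_5=purple, x_6=teal, x_7=grey

x_5 has just one choice, so x_5 = purple. Remove purple from x_7.
x_6's domain is down to {teal}, so x_6 = teal. So x_2 can't be teal.
x_2 has just one choice, so x_2 = white. Strike white from x_3, x_7.
x_3's domain is down to {pink}, so x_3 = pink. Eliminate pink elsewhere: x_7.
x_7 has just one choice, so x_7 = grey. Remove grey from x_1.
x_1's domain is down to {orange}, so x_1 = orange. Eliminate orange elsewhere: x_4.
That leaves x_4 = green.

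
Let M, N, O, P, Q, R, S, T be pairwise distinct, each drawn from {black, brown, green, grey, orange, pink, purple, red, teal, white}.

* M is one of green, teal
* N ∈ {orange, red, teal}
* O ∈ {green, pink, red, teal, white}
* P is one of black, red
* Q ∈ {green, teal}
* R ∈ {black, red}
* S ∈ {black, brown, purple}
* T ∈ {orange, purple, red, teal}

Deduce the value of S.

The 2 variables M and Q are confined to {green, teal}, which locks those values in; drop them from N, O, T.
The 2 variables P and R are confined to {black, red}, which locks those values in; drop them from N, O, S, T.
N's domain is down to {orange}, so N = orange. Eliminate orange elsewhere: T.
T must be purple (only option left). Eliminate purple elsewhere: S.
So S = brown.

brown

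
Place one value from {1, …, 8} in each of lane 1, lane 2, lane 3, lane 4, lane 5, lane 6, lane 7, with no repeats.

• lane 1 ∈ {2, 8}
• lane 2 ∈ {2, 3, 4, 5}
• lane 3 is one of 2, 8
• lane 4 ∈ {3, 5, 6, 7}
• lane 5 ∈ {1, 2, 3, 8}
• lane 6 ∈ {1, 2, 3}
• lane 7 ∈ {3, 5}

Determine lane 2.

lane 1 and lane 3 between them cover only {2, 8} — a naked pair. Remove those values from lane 2, lane 5, lane 6.
lane 5 and lane 6 between them cover only {1, 3} — a naked pair. Remove those values from lane 2, lane 4, lane 7.
lane 7 has just one choice, so lane 7 = 5. Remove 5 from lane 2, lane 4.
So lane 2 = 4.

4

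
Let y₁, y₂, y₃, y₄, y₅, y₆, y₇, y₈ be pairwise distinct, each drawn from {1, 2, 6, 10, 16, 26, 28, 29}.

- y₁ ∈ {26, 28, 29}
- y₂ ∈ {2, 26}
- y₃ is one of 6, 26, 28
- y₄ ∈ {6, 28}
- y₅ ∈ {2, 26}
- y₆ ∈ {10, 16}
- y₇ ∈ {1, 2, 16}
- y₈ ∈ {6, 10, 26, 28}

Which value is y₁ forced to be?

Among the 8 variables, 1 fits only y₇ (and all 8 values in {1, 2, 6, 10, 16, 26, 28, 29} must be used), so y₇ = 1.
The 7 still-open variables draw from only 7 values {2, 6, 10, 16, 26, 28, 29}, so each is used; only y₆ can be 16, hence y₆ = 16.
The 6 still-open variables draw from only 6 values {2, 6, 10, 26, 28, 29}, so each is used; only y₈ can be 10, hence y₈ = 10.
The 5 still-open variables together cover exactly {2, 6, 26, 28, 29} — 5 values for 5 variables — and 29 appears only in y₁'s list, so y₁ = 29.

29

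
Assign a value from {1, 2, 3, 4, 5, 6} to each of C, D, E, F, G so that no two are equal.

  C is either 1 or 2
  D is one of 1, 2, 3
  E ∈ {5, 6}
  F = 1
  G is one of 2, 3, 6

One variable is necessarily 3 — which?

D

F's domain is down to {1}, so F = 1. So C, D can't be 1.
C has just one choice, so C = 2. Strike 2 from D, G.
So 3 goes to D.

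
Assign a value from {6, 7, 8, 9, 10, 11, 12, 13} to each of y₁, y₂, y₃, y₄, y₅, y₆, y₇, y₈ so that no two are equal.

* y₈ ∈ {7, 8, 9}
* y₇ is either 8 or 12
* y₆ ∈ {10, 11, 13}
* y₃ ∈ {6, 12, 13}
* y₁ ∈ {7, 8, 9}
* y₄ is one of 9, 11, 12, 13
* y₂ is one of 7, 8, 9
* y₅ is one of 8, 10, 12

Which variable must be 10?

Among the 8 variables, 6 fits only y₃ (and all 8 values in {6, 7, 8, 9, 10, 11, 12, 13} must be used), so y₃ = 6.
y₁, y₂, y₈ share exactly the 3 values {7, 8, 9}; by pigeonhole those values go to them, so strike 7, 8, 9 from y₄, y₅, y₇.
That leaves y₇ = 12. Strike 12 from y₄, y₅.
So 10 goes to y₅.

y₅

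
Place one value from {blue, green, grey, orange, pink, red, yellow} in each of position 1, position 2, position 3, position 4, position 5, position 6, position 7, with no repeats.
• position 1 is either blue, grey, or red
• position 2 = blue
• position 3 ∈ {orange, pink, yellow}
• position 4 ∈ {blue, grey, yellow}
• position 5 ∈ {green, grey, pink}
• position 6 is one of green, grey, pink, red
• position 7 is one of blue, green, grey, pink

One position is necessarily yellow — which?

position 2 must be blue (only option left). Remove blue from position 1, position 4, position 7.
The 6 still-open variables draw from only 6 values {green, grey, orange, pink, red, yellow}, so each is used; only position 3 can be orange, hence position 3 = orange.
The 5 still-open variables draw from only 5 values {green, grey, pink, red, yellow}, so each is used; only position 4 can be yellow, hence position 4 = yellow.

position 4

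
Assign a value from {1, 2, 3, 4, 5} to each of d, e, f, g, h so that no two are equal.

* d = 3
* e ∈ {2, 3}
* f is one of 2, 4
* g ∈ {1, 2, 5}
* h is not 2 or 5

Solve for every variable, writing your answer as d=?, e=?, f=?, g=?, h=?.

d has just one choice, so d = 3. Strike 3 from e, h.
e must be 2 (only option left). Eliminate 2 elsewhere: f, g.
That leaves f = 4. So h can't be 4.
h has just one choice, so h = 1. So g can't be 1.
That leaves g = 5.

d=3, e=2, f=4, g=5, h=1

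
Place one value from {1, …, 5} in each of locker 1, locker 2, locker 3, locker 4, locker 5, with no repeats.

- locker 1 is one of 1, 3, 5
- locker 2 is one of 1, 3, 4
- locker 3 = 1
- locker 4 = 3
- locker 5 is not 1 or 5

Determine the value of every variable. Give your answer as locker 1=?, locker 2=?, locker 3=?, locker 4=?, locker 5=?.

locker 1=5, locker 2=4, locker 3=1, locker 4=3, locker 5=2

locker 3's domain is down to {1}, so locker 3 = 1. Eliminate 1 elsewhere: locker 1, locker 2.
locker 4's domain is down to {3}, so locker 4 = 3. Strike 3 from locker 1, locker 2, locker 5.
locker 1's domain is down to {5}, so locker 1 = 5.
locker 2's domain is down to {4}, so locker 2 = 4. So locker 5 can't be 4.
locker 5's domain is down to {2}, so locker 5 = 2.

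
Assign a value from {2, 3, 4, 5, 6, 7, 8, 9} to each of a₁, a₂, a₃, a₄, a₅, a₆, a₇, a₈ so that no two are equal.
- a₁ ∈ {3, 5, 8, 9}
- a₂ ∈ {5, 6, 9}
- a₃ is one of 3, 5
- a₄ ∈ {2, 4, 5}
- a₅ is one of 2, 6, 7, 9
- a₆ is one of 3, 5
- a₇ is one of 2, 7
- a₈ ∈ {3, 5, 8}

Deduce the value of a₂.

6

The 8 variables draw from only 8 values {2, 3, 4, 5, 6, 7, 8, 9}, so each is used; only a₄ can be 4, hence a₄ = 4.
a₃ and a₆ between them cover only {3, 5} — a naked pair. Remove those values from a₁, a₂, a₈.
a₈'s domain is down to {8}, so a₈ = 8. Strike 8 from a₁.
That leaves a₁ = 9. Eliminate 9 elsewhere: a₂, a₅.
So a₂ = 6.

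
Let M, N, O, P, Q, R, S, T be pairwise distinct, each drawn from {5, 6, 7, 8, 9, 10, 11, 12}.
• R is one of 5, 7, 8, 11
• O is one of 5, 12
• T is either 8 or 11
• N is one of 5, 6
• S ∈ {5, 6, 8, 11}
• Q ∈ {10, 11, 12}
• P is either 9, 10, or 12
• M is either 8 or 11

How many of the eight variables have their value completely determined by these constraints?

4

The 8 variables together cover exactly {5, 6, 7, 8, 9, 10, 11, 12} — 8 values for 8 variables — and 7 appears only in R's list, so R = 7.
The 7 still-open variables together cover exactly {5, 6, 8, 9, 10, 11, 12} — 7 values for 7 variables — and 9 appears only in P's list, so P = 9.
The 6 still-open variables draw from only 6 values {5, 6, 8, 10, 11, 12}, so each is used; only Q can be 10, hence Q = 10.
The 5 still-open variables draw from only 5 values {5, 6, 8, 11, 12}, so each is used; only O can be 12, hence O = 12.
M and T share exactly the 2 values {8, 11}; by pigeonhole those values go to them, so strike 8, 11 from S.
Determined: O=12, P=9, Q=10, R=7. The other variables each still have more than one consistent value. That makes 4.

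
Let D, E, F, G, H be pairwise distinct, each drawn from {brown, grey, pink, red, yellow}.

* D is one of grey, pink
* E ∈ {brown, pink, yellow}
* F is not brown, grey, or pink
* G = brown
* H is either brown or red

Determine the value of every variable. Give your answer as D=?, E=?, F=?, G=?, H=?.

D=grey, E=pink, F=yellow, G=brown, H=red

G must be brown (only option left). Eliminate brown elsewhere: E, H.
H must be red (only option left). Remove red from F.
F has just one choice, so F = yellow. So E can't be yellow.
E's domain is down to {pink}, so E = pink. Remove pink from D.
That leaves D = grey.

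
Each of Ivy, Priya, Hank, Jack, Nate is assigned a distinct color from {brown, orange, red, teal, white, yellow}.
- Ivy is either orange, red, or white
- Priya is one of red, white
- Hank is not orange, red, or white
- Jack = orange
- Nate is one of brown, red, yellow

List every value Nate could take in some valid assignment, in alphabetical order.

brown, yellow

Jack's domain is down to {orange}, so Jack = orange. So Ivy can't be orange.
The 2 variables Ivy and Priya are confined to {red, white}, which locks those values in; drop them from Nate.
No further eliminations apply; Nate can still be any of brown, yellow.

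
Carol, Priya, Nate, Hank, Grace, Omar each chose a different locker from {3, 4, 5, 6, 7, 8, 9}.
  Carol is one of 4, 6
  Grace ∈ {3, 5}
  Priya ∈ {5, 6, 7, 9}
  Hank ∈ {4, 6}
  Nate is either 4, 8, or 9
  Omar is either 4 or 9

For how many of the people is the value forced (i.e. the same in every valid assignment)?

2

Carol and Hank between them cover only {4, 6} — a naked pair. Remove those values from Priya, Nate, Omar.
That leaves Omar = 9. Eliminate 9 elsewhere: Priya, Nate.
Nate's domain is down to {8}, so Nate = 8.
Determined: Nate=8, Omar=9. The other people each still have more than one consistent value. That makes 2.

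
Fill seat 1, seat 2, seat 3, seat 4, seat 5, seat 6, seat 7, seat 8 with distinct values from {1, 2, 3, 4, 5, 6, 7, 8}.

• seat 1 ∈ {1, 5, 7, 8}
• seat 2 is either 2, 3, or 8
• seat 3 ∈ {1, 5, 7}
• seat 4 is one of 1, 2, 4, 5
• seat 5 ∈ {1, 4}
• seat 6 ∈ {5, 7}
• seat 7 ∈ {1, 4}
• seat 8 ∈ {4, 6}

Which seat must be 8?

seat 1

The 8 variables together cover exactly {1, 2, 3, 4, 5, 6, 7, 8} — 8 values for 8 variables — and 3 appears only in seat 2's list, so seat 2 = 3.
The 7 still-open variables draw from only 7 values {1, 2, 4, 5, 6, 7, 8}, so each is used; only seat 4 can be 2, hence seat 4 = 2.
Among the 6 still-open variables, 6 fits only seat 8 (and all 6 values in {1, 4, 5, 6, 7, 8} must be used), so seat 8 = 6.
The 5 still-open variables draw from only 5 values {1, 4, 5, 7, 8}, so each is used; only seat 1 can be 8, hence seat 1 = 8.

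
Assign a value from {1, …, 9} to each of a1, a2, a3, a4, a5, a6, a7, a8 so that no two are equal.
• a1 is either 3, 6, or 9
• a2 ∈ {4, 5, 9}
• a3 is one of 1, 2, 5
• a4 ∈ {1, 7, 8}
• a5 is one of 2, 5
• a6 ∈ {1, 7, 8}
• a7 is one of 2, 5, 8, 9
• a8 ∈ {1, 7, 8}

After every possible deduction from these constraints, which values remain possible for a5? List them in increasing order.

2, 5

a4, a6, a8 share exactly the 3 values {1, 7, 8}; by pigeonhole those values go to them, so strike 1, 7, 8 from a3, a7.
a3 and a5 share exactly the 2 values {2, 5}; by pigeonhole those values go to them, so strike 2, 5 from a2, a7.
a7's domain is down to {9}, so a7 = 9. So a1, a2 can't be 9.
That leaves a2 = 4.
No further eliminations apply; a5 can still be any of 2, 5.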